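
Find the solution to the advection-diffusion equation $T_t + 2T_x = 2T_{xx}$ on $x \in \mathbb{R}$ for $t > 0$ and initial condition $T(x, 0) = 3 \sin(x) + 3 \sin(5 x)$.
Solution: Change to a moving frame: let $\eta = x - 2t$, $\sigma = t$ and write $T(x,t) = u(\eta,\sigma)$.
By the chain rule $T_t = u_{\sigma} - 2u_{\eta}$, $T_x = u_{\eta}$, $T_{xx} = u_{\eta\eta}$.
Then $T_t + 2T_x = u_{\sigma}$: the advection term cancels and the PDE becomes the heat equation $u_{\sigma} = 2u_{\eta\eta}$ on $\eta \in \mathbb{R}$.
Initial data: $u(\eta,0) = T(\eta,0) = 3 \sin(\eta) + 3 \sin(5 \eta)$.
On $\eta \in \mathbb{R}$ each mode satisfies $(\sin(n\eta))'' = -n^2 \sin(n\eta)$, so $e^{-2n^2\sigma} \sin(n\eta)$ solves the heat equation; by superposition $u(\eta,\sigma) = \sum c_n e^{-2n^2\sigma} \sin(n\eta)$.
Reading off the coefficients: $c_1=3, c_5=3$, so $u(\eta,\sigma) = 3 e^{-2 \sigma} \sin(\eta) + 3 e^{-50 \sigma} \sin(5 \eta)$.
Substituting back $\eta = x - 2t$, $\sigma = t$: $T(x,t) = u(x - 2t, t)$.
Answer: $T(x, t) = -3 e^{-2 t} \sin(2 t - x) - 3 e^{-50 t} \sin(10 t - 5 x)$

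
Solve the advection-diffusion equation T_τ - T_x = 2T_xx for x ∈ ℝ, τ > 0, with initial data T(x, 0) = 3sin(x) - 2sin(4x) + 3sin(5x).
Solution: Change to a moving frame: let η = x + τ, σ = τ and write T(x,τ) = u(η,σ).
By the chain rule T_τ = u_σ + u_η, T_x = u_η, T_xx = u_ηη.
Then T_τ - T_x = u_σ: the advection term cancels and the PDE becomes the heat equation u_σ = 2u_ηη on η ∈ ℝ.
Initial data: u(η,0) = T(η,0) = 3sin(η) - 2sin(4η) + 3sin(5η).
On η ∈ ℝ each mode satisfies (sin(nη))″ = -n² sin(nη), so exp(-2n²σ) sin(nη) solves the heat equation; by superposition u(η,σ) = Σ c_n exp(-2n²σ) sin(nη).
Reading off the coefficients: c_1=3, c_4=-2, c_5=3, so u(η,σ) = 3exp(-2σ)sin(η) - 2exp(-32σ)sin(4η) + 3exp(-50σ)sin(5η).
Substituting back η = x + τ, σ = τ: T(x,τ) = u(x + τ, τ).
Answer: T(x, τ) = 3exp(-2τ)sin(x + τ) - 2exp(-32τ)sin(4x + 4τ) + 3exp(-50τ)sin(5x + 5τ)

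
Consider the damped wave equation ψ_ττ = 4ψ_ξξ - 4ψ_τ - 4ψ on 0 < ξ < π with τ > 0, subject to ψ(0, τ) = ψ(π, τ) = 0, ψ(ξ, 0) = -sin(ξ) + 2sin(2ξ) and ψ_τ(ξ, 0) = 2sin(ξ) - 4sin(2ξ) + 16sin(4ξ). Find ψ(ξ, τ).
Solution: Substitute ψ = exp(-2τ)u.
Then ψ_τ = exp(-2τ)(u_τ - 2u), ψ_ττ = exp(-2τ)(u_ττ - 4u_τ + 4u), ψ_ξξ = exp(-2τ)u_ξξ; substituting and dividing by exp(-2τ), the lower-order terms cancel: u_ττ = 4u_ξξ (standard wave equation).
Data for u: u(ξ,0) = ψ(ξ,0) = -sin(ξ) + 2sin(2ξ); u_τ(ξ,0) = ψ_τ(ξ,0) + 2ψ(ξ,0) = 16sin(4ξ). The boundary conditions carry over: u(0,τ) = u(π,τ) = 0.
Separating variables: u = Σ [A_n cos(ω_n τ) + B_n sin(ω_n τ)] sin(nξ), ω_n = 2n. From ICs (B_n = velocity coefficient / ω_n): A_1=-1, A_2=2, B_4=2.
So u(ξ,τ) = -sin(ξ)cos(2τ) + 2sin(2ξ)cos(4τ) + 2sin(4ξ)sin(8τ), and ψ(ξ,τ) = exp(-2τ)u(ξ,τ).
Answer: ψ(ξ, τ) = -exp(-2τ)sin(ξ)cos(2τ) + 2exp(-2τ)sin(2ξ)cos(4τ) + 2exp(-2τ)sin(4ξ)sin(8τ)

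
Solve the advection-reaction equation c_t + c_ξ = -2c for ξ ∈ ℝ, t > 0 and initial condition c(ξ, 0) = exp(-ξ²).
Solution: Substitute c = exp(-2t)u.
Then c_t = exp(-2t)(u_t - 2u), c_ξ = exp(-2t)u_ξ; substituting and dividing by exp(-2t), the lower-order terms cancel: u_t + u_ξ = 0 (standard advection equation).
Data for u: u(ξ,0) = c(ξ,0) = exp(-ξ²).
By characteristics (dξ/dt = 1), u(ξ,t) = f(ξ - t) with f = u(·, 0).
So u(ξ,t) = exp(-(-t + ξ)²), and c(ξ,t) = exp(-2t)u(ξ,t).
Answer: c(ξ, t) = exp(-2t)exp(-(-t + ξ)²)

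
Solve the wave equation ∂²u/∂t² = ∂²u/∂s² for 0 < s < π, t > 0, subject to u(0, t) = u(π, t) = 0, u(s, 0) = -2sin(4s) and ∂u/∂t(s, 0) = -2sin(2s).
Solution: Separating variables: u = Σ [A_n cos(ω_n t) + B_n sin(ω_n t)] sin(ns), ω_n = n. From ICs (B_n = velocity coefficient / ω_n): A_4=-2, B_2=-1.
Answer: u(s, t) = -sin(2s)sin(2t) - 2sin(4s)cos(4t)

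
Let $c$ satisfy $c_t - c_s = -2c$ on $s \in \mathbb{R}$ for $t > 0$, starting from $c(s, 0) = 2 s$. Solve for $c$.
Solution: Substitute $c = e^{-2t}u$, i.e. $u = e^{2t}c$.
By the product rule, $c_t = e^{-2t}(u_t - 2u)$, $c_s = e^{-2t}u_s$.
Substituting into the PDE and dividing by $e^{-2t}$: $u_t - 2u - u_s = -2u$.
The lower-order terms cancel, leaving the standard advection equation $u_t - u_s = 0$.
Initial data for $u$: $u(s,0) = c(s,0) = 2 s$.
Solve for $u$:
  By method of characteristics (waves move left with speed 1):
  Along characteristics $s + t =$ const, $u$ is constant, so $u(s,t) = f(s + t)$ with $f = u( \cdot , 0)$.
Hence $u(s,t) = 2 s + 2 t$.
Transform back: $c(s,t) = e^{-2t}u(s,t)$.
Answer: $c(s, t) = 2 s e^{-2 t} + 2 t e^{-2 t}$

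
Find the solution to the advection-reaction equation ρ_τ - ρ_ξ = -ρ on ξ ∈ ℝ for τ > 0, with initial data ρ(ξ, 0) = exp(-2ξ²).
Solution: Substitute ρ = exp(-τ)u, i.e. u = exp(τ)ρ.
By the product rule, ρ_τ = exp(-τ)(u_τ - u), ρ_ξ = exp(-τ)u_ξ.
Substituting into the PDE and dividing by exp(-τ): u_τ - u - u_ξ = -u.
The lower-order terms cancel, leaving the standard advection equation u_τ - u_ξ = 0.
Initial data for u: u(ξ,0) = ρ(ξ,0) = exp(-2ξ²).
Solve for u:
  By method of characteristics (waves move left with speed 1):
  Along characteristics ξ + τ = const, u is constant, so u(ξ,τ) = f(ξ + τ) with f = u(·, 0).
Hence u(ξ,τ) = exp(-2(ξ + τ)²).
Transform back: ρ(ξ,τ) = exp(-τ)u(ξ,τ).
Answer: ρ(ξ, τ) = exp(-τ)exp(-2(ξ + τ)²)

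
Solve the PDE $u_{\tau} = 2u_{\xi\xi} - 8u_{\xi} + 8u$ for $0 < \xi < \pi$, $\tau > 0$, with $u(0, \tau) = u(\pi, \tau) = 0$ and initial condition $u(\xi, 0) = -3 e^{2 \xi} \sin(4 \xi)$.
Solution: Substitute $u = e^{2\xi}w$, i.e. $w = e^{-2\xi}u$.
By the product rule, $u_{\xi} = e^{2\xi}(w_{\xi} + 2w)$, $u_{\xi\xi} = e^{2\xi}(w_{\xi\xi} + 4w_{\xi} + 4w)$, $u_{\tau} = e^{2\xi}w_{\tau}$.
Substituting into the PDE and dividing by $e^{2\xi}$: $w_{\tau} = 2(w_{\xi\xi} + 4w_{\xi} + 4w) - 8(w_{\xi} + 2w) + 8w$.
The lower-order terms cancel, leaving the standard heat equation $w_{\tau} = 2w_{\xi\xi}$.
Initial data for $w$: $w(\xi,0) = e^{-2\xi}u(\xi,0) = -3 \sin(4 \xi)$. The boundary conditions carry over: $w(0,\tau) = w(\pi,\tau) = 0$.
Solve for $w$:
  Using separation of variables $w = X(\xi)T(\tau)$:
  Eigenfunctions: $\sin(n\xi)$, $n = 1, 2, 3, \ldots$
  General solution: $w(\xi, \tau) = \sum c_n \sin(n\xi) e^{-2n^2 \tau}$
  Matching $w(\xi,0) = -3 \sin(4 \xi)$ term by term: $c_4=-3$.
Hence $w(\xi,\tau) = -3 e^{-32 \tau} \sin(4 \xi)$.
Transform back: $u(\xi,\tau) = e^{2\xi}w(\xi,\tau)$.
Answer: $u(\xi, \tau) = -3 e^{-32 \tau} e^{2 \xi} \sin(4 \xi)$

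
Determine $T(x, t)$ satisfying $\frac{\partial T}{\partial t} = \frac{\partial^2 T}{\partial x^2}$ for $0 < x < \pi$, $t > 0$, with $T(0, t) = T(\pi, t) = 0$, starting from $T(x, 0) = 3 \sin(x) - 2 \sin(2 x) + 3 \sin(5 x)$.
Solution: Separating variables: $T = \sum c_n e^{-n^2t} \sin(nx)$. From $T(x,0) = 3 \sin(x) - 2 \sin(2 x) + 3 \sin(5 x)$: $c_1=3, c_2=-2, c_5=3$.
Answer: $T(x, t) = 3 e^{-t} \sin(x) - 2 e^{-4 t} \sin(2 x) + 3 e^{-25 t} \sin(5 x)$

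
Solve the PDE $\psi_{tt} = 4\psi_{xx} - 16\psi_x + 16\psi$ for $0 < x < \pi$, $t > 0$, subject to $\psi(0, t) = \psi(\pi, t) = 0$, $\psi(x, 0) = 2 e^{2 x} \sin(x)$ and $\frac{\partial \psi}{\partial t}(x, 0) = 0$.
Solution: Substitute $\psi = e^{2x}u$.
Then $\psi_x = e^{2x}(u_x + 2u)$, $\psi_{xx} = e^{2x}(u_{xx} + 4u_x + 4u)$, $\psi_{tt} = e^{2x}u_{tt}$; substituting and dividing by $e^{2x}$, the lower-order terms cancel: $u_{tt} = 4u_{xx}$ (standard wave equation).
Data for $u$: $u(x,0) = e^{-2x}\psi(x,0) = 2 \sin(x)$; $u_t(x,0) = e^{-2x}\psi_t(x,0) = 0$. The boundary conditions carry over: $u(0,t) = u(\pi,t) = 0$.
Separating variables: $u = \sum [A_n \cos(\omega_n t) + B_n \sin(\omega_n t)] \sin(nx)$, $\omega_n = 2n$. From ICs: $A_1=2$.
So $u(x,t) = 2 \sin(x) \cos(2 t)$, and $\psi(x,t) = e^{2x}u(x,t)$.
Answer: $\psi(x, t) = 2 e^{2 x} \sin(x) \cos(2 t)$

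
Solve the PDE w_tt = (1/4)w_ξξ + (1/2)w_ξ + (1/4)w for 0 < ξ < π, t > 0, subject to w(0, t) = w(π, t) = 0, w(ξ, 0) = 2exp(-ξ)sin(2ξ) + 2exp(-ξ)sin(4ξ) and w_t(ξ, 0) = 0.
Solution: Substitute w = exp(-ξ)u.
Then w_ξ = exp(-ξ)(u_ξ - u), w_ξξ = exp(-ξ)(u_ξξ - 2u_ξ + u), w_tt = exp(-ξ)u_tt; substituting and dividing by exp(-ξ), the lower-order terms cancel: u_tt = (1/4)u_ξξ (standard wave equation).
Data for u: u(ξ,0) = exp(ξ)w(ξ,0) = 2sin(2ξ) + 2sin(4ξ); u_t(ξ,0) = exp(ξ)w_t(ξ,0) = 0. The boundary conditions carry over: u(0,t) = u(π,t) = 0.
Separating variables: u = Σ [A_n cos(ω_n t) + B_n sin(ω_n t)] sin(nξ), ω_n = n/2. From ICs: A_2=2, A_4=2.
So u(ξ,t) = 2sin(2ξ)cos(t) + 2sin(4ξ)cos(2t), and w(ξ,t) = exp(-ξ)u(ξ,t).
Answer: w(ξ, t) = 2exp(-ξ)sin(2ξ)cos(t) + 2exp(-ξ)sin(4ξ)cos(2t)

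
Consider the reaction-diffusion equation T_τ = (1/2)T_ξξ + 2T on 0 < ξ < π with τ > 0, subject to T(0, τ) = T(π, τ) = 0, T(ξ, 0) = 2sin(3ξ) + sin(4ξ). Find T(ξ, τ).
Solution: Substitute T = exp(2τ)u, i.e. u = exp(-2τ)T.
By the product rule, T_τ = exp(2τ)(u_τ + 2u), T_ξξ = exp(2τ)u_ξξ.
Substituting into the PDE and dividing by exp(2τ): u_τ + 2u = (1/2)u_ξξ + 2u.
The lower-order terms cancel, leaving the standard heat equation u_τ = (1/2)u_ξξ.
Initial data for u: u(ξ,0) = T(ξ,0) = 2sin(3ξ) + sin(4ξ). The boundary conditions carry over: u(0,τ) = u(π,τ) = 0.
Solve for u:
  Using separation of variables u = X(ξ)G(τ):
  Eigenfunctions: sin(nξ), n = 1, 2, 3, ...
  General solution: u(ξ, τ) = Σ c_n sin(nξ) exp(-n² τ/2)
  Matching u(ξ,0) = 2sin(3ξ) + sin(4ξ) term by term: c_3=2, c_4=1.
Hence u(ξ,τ) = exp(-8τ)sin(4ξ) + 2exp(-9τ/2)sin(3ξ).
Transform back: T(ξ,τ) = exp(2τ)u(ξ,τ).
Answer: T(ξ, τ) = exp(-6τ)sin(4ξ) + 2exp(-5τ/2)sin(3ξ)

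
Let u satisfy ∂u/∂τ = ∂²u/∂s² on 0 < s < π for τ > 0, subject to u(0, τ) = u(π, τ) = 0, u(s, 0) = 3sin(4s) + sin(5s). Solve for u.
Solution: Separating variables: u = Σ c_n exp(-n²τ) sin(ns). From u(s,0) = 3sin(4s) + sin(5s): c_4=3, c_5=1.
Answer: u(s, τ) = 3exp(-16τ)sin(4s) + exp(-25τ)sin(5s)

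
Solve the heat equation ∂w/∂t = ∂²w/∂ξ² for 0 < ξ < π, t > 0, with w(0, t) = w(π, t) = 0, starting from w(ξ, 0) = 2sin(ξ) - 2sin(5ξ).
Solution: Separating variables: w = Σ c_n exp(-n²t) sin(nξ). From w(ξ,0) = 2sin(ξ) - 2sin(5ξ): c_1=2, c_5=-2.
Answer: w(ξ, t) = 2exp(-t)sin(ξ) - 2exp(-25t)sin(5ξ)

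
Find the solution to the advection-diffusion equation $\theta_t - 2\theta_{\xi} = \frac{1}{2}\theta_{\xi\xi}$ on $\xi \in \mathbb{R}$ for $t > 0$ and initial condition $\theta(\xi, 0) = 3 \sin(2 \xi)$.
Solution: Moving frame: $\eta = \xi + 2t$, $\sigma = t$, $\theta = u(\eta,\sigma)$, so $\theta_t = u_{\sigma} + 2u_{\eta}$ and $\theta_{\xi\xi} = u_{\eta\eta}$.
Hence $\theta_t - 2\theta_{\xi} = u_{\sigma}$ and the PDE becomes the heat equation $u_{\sigma} = \frac{1}{2}u_{\eta\eta}$ on $\eta \in \mathbb{R}$.
Initial data: $u(\eta,0) = \theta(\eta,0) = 3 \sin(2 \eta)$. Each mode $\sin(n\eta)$ decays as $e^{-n^2\sigma/2}$ on $\mathbb{R}$, so $u(\eta,\sigma) = \sum c_n e^{-n^2\sigma/2} \sin(n\eta)$ with $c_2=3$: $u(\eta,\sigma) = 3 e^{-2 \sigma} \sin(2 \eta)$.
Substituting back: $\theta(\xi,t) = u(\xi + 2t, t)$.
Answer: $\theta(\xi, t) = 3 e^{-2 t} \sin(2 \xi + 4 t)$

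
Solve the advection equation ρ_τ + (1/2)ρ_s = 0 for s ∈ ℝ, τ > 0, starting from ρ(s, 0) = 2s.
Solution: By method of characteristics (waves move right with speed 1/2):
Along characteristics s - (1/2)τ = const, ρ is constant, so ρ(s,τ) = f(s - (1/2)τ) with f = ρ(·, 0).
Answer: ρ(s, τ) = 2s - τ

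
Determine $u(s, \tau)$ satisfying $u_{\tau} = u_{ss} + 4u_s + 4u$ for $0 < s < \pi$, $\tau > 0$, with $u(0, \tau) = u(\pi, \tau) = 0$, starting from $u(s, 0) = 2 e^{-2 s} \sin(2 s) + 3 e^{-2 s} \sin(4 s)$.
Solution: Substitute $u = e^{-2s}w$.
Then $u_s = e^{-2s}(w_s - 2w)$, $u_{ss} = e^{-2s}(w_{ss} - 4w_s + 4w)$, $u_{\tau} = e^{-2s}w_{\tau}$; substituting and dividing by $e^{-2s}$, the lower-order terms cancel: $w_{\tau} = w_{ss}$ (standard heat equation).
Data for $w$: $w(s,0) = e^{2s}u(s,0) = 2 \sin(2 s) + 3 \sin(4 s)$. The boundary conditions carry over: $w(0,\tau) = w(\pi,\tau) = 0$.
Separating variables: $w = \sum c_n e^{-n^2\tau} \sin(ns)$. From $w(s,0) = 2 \sin(2 s) + 3 \sin(4 s)$: $c_2=2, c_4=3$.
So $w(s,\tau) = 2 e^{-4 \tau} \sin(2 s) + 3 e^{-16 \tau} \sin(4 s)$, and $u(s,\tau) = e^{-2s}w(s,\tau)$.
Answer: $u(s, \tau) = 2 e^{-4 \tau} e^{-2 s} \sin(2 s) + 3 e^{-16 \tau} e^{-2 s} \sin(4 s)$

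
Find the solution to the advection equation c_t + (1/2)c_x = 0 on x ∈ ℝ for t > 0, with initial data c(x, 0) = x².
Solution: By characteristics (dx/dt = 1/2), c(x,t) = f(x - (1/2)t) with f = c(·, 0).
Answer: c(x, t) = (1/4)t² - tx + x²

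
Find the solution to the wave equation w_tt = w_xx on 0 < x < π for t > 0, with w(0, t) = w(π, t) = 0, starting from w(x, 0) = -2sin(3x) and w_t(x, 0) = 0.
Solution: Using separation of variables w = X(x)T(t):
Eigenfunctions: sin(nx), n = 1, 2, 3, ...
General solution: w(x, t) = Σ [A_n cos(n t) + B_n sin(n t)] sin(nx)
From w(x,0) = -2sin(3x): A_3=-2. From w_t(x,0) = 0: all B_n = 0.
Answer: w(x, t) = -2sin(3x)cos(3t)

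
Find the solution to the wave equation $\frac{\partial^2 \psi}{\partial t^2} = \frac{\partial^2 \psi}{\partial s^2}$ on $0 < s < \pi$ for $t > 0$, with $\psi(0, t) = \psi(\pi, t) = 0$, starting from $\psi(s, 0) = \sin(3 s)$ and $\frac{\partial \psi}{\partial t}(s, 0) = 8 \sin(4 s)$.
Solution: Using separation of variables $\psi = X(s)T(t)$:
Eigenfunctions: $\sin(ns)$, $n = 1, 2, 3, \ldots$
General solution: $\psi(s, t) = \sum [A_n \cos(n t) + B_n \sin(n t)] \sin(ns)$
From $\psi(s,0) = \sin(3 s)$: $A_3=1$. From $\psi_t(s,0) = 8 \sin(4 s)$, using $\psi_t(s,0) = \sum \omega_n B_n \sin(ns)$ with $\omega_n = n$: $B_4 = 8/4 = 2$.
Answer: $\psi(s, t) = \sin(3 s) \cos(3 t) + 2 \sin(4 s) \sin(4 t)$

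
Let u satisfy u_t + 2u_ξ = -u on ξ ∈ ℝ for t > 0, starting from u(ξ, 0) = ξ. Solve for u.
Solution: Substitute u = exp(-t)w, i.e. w = exp(t)u.
By the product rule, u_t = exp(-t)(w_t - w), u_ξ = exp(-t)w_ξ.
Substituting into the PDE and dividing by exp(-t): w_t - w + 2w_ξ = -w.
The lower-order terms cancel, leaving the standard advection equation w_t + 2w_ξ = 0.
Initial data for w: w(ξ,0) = u(ξ,0) = ξ.
Solve for w:
  By method of characteristics (waves move right with speed 2):
  Along characteristics ξ - 2t = const, w is constant, so w(ξ,t) = f(ξ - 2t) with f = w(·, 0).
Hence w(ξ,t) = -2t + ξ.
Transform back: u(ξ,t) = exp(-t)w(ξ,t).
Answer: u(ξ, t) = -2texp(-t) + ξexp(-t)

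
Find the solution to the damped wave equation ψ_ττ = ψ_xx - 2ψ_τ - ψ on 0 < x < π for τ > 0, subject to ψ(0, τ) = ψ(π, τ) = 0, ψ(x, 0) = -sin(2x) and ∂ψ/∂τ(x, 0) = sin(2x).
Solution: Substitute ψ = exp(-τ)u, i.e. u = exp(τ)ψ.
By the product rule, ψ_τ = exp(-τ)(u_τ - u), ψ_ττ = exp(-τ)(u_ττ - 2u_τ + u), ψ_xx = exp(-τ)u_xx.
Substituting into the PDE and dividing by exp(-τ): u_ττ - 2u_τ + u = u_xx - 2(u_τ - u) - u.
The lower-order terms cancel, leaving the standard wave equation u_ττ = u_xx.
Initial data for u: u(x,0) = ψ(x,0) = -sin(2x); u_τ(x,0) = ψ_τ(x,0) + ψ(x,0) = 0. The boundary conditions carry over: u(0,τ) = u(π,τ) = 0.
Solve for u:
  Using separation of variables u = X(x)T(τ):
  Eigenfunctions: sin(nx), n = 1, 2, 3, ...
  General solution: u(x, τ) = Σ [A_n cos(n τ) + B_n sin(n τ)] sin(nx)
  From u(x,0) = -sin(2x): A_2=-1. From u_τ(x,0) = 0: all B_n = 0.
Hence u(x,τ) = -sin(2x)cos(2τ).
Transform back: ψ(x,τ) = exp(-τ)u(x,τ).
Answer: ψ(x, τ) = -exp(-τ)sin(2x)cos(2τ)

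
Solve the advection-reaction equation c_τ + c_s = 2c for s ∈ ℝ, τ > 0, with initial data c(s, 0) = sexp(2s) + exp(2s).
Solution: Substitute c = exp(2s)u, i.e. u = exp(-2s)c.
By the product rule, c_s = exp(2s)(u_s + 2u), c_τ = exp(2s)u_τ.
Substituting into the PDE and dividing by exp(2s): u_τ + (u_s + 2u) = 2u.
The lower-order terms cancel, leaving the standard advection equation u_τ + u_s = 0.
Initial data for u: u(s,0) = exp(-2s)c(s,0) = s + 1.
Solve for u:
  By method of characteristics (waves move right with speed 1):
  Along characteristics s - τ = const, u is constant, so u(s,τ) = f(s - τ) with f = u(·, 0).
Hence u(s,τ) = s - τ + 1.
Transform back: c(s,τ) = exp(2s)u(s,τ).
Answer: c(s, τ) = sexp(2s) - τexp(2s) + exp(2s)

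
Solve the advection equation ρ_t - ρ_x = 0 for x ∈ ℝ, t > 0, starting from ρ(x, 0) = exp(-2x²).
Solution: By method of characteristics (waves move left with speed 1):
Along characteristics x + t = const, ρ is constant, so ρ(x,t) = f(x + t) with f = ρ(·, 0).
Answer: ρ(x, t) = exp(-2(t + x)²)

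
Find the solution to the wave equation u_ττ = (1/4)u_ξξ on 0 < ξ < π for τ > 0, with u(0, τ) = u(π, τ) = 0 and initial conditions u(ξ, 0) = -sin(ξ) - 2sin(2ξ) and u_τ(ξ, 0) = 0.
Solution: Using separation of variables u = X(ξ)T(τ):
Eigenfunctions: sin(nξ), n = 1, 2, 3, ...
General solution: u(ξ, τ) = Σ [A_n cos(n τ/2) + B_n sin(n τ/2)] sin(nξ)
From u(ξ,0) = -sin(ξ) - 2sin(2ξ): A_1=-1, A_2=-2. From u_τ(ξ,0) = 0: all B_n = 0.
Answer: u(ξ, τ) = -sin(ξ)cos(τ/2) - 2sin(2ξ)cos(τ)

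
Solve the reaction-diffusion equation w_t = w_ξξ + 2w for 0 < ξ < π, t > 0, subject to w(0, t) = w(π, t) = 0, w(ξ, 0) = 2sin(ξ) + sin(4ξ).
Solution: Substitute w = exp(2t)u, i.e. u = exp(-2t)w.
By the product rule, w_t = exp(2t)(u_t + 2u), w_ξξ = exp(2t)u_ξξ.
Substituting into the PDE and dividing by exp(2t): u_t + 2u = u_ξξ + 2u.
The lower-order terms cancel, leaving the standard heat equation u_t = u_ξξ.
Initial data for u: u(ξ,0) = w(ξ,0) = 2sin(ξ) + sin(4ξ). The boundary conditions carry over: u(0,t) = u(π,t) = 0.
Solve for u:
  Using separation of variables u = X(ξ)T(t):
  Eigenfunctions: sin(nξ), n = 1, 2, 3, ...
  General solution: u(ξ, t) = Σ c_n sin(nξ) exp(-n² t)
  Matching u(ξ,0) = 2sin(ξ) + sin(4ξ) term by term: c_1=2, c_4=1.
Hence u(ξ,t) = 2exp(-t)sin(ξ) + exp(-16t)sin(4ξ).
Transform back: w(ξ,t) = exp(2t)u(ξ,t).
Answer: w(ξ, t) = 2exp(t)sin(ξ) + exp(-14t)sin(4ξ)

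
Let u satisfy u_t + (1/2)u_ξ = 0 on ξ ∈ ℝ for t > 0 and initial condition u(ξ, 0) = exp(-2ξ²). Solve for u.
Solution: By method of characteristics (waves move right with speed 1/2):
Along characteristics ξ - (1/2)t = const, u is constant, so u(ξ,t) = f(ξ - (1/2)t) with f = u(·, 0).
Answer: u(ξ, t) = exp(-2(-t/2 + ξ)²)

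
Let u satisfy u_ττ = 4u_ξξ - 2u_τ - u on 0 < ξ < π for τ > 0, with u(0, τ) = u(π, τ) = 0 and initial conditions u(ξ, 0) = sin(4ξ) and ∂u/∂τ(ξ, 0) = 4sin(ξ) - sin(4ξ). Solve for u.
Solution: Substitute u = exp(-τ)w.
Then u_τ = exp(-τ)(w_τ - w), u_ττ = exp(-τ)(w_ττ - 2w_τ + w), u_ξξ = exp(-τ)w_ξξ; substituting and dividing by exp(-τ), the lower-order terms cancel: w_ττ = 4w_ξξ (standard wave equation).
Data for w: w(ξ,0) = u(ξ,0) = sin(4ξ); w_τ(ξ,0) = u_τ(ξ,0) + u(ξ,0) = 4sin(ξ). The boundary conditions carry over: w(0,τ) = w(π,τ) = 0.
Separating variables: w = Σ [A_n cos(ω_n τ) + B_n sin(ω_n τ)] sin(nξ), ω_n = 2n. From ICs (B_n = velocity coefficient / ω_n): A_4=1, B_1=2.
So w(ξ,τ) = 2sin(ξ)sin(2τ) + sin(4ξ)cos(8τ), and u(ξ,τ) = exp(-τ)w(ξ,τ).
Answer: u(ξ, τ) = 2exp(-τ)sin(ξ)sin(2τ) + exp(-τ)sin(4ξ)cos(8τ)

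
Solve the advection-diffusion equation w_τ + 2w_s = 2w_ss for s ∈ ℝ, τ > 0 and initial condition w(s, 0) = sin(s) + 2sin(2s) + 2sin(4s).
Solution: Change to a moving frame: let η = s - 2τ, σ = τ and write w(s,τ) = u(η,σ).
By the chain rule w_τ = u_σ - 2u_η, w_s = u_η, w_ss = u_ηη.
Then w_τ + 2w_s = u_σ: the advection term cancels and the PDE becomes the heat equation u_σ = 2u_ηη on η ∈ ℝ.
Initial data: u(η,0) = w(η,0) = sin(η) + 2sin(2η) + 2sin(4η).
On η ∈ ℝ each mode satisfies (sin(nη))″ = -n² sin(nη), so exp(-2n²σ) sin(nη) solves the heat equation; by superposition u(η,σ) = Σ c_n exp(-2n²σ) sin(nη).
Reading off the coefficients: c_1=1, c_2=2, c_4=2, so u(η,σ) = exp(-2σ)sin(η) + 2exp(-8σ)sin(2η) + 2exp(-32σ)sin(4η).
Substituting back η = s - 2τ, σ = τ: w(s,τ) = u(s - 2τ, τ).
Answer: w(s, τ) = exp(-2τ)sin(s - 2τ) + 2exp(-8τ)sin(2s - 4τ) + 2exp(-32τ)sin(4s - 8τ)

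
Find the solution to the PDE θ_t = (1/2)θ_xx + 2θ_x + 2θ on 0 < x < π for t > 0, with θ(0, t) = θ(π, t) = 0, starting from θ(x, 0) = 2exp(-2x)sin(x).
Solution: Substitute θ = exp(-2x)u.
Then θ_x = exp(-2x)(u_x - 2u), θ_xx = exp(-2x)(u_xx - 4u_x + 4u), θ_t = exp(-2x)u_t; substituting and dividing by exp(-2x), the lower-order terms cancel: u_t = (1/2)u_xx (standard heat equation).
Data for u: u(x,0) = exp(2x)θ(x,0) = 2sin(x). The boundary conditions carry over: u(0,t) = u(π,t) = 0.
Separating variables: u = Σ c_n exp(-n²t/2) sin(nx). From u(x,0) = 2sin(x): c_1=2.
So u(x,t) = 2exp(-t/2)sin(x), and θ(x,t) = exp(-2x)u(x,t).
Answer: θ(x, t) = 2exp(-t/2)exp(-2x)sin(x)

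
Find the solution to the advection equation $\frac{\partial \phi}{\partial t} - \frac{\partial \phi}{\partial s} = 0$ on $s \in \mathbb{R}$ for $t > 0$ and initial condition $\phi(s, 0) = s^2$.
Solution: By method of characteristics (waves move left with speed 1):
Along characteristics $s + t =$ const, $\phi$ is constant, so $\phi(s,t) = f(s + t)$ with $f = \phi( \cdot , 0)$.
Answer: $\phi(s, t) = s^2 + 2 s t + t^2$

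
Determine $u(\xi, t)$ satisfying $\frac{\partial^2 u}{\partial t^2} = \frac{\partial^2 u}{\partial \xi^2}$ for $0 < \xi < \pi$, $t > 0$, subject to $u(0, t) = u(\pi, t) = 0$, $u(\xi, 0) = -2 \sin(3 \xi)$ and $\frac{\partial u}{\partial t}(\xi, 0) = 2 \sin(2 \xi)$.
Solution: Using separation of variables $u = X(\xi)T(t)$:
Eigenfunctions: $\sin(n\xi)$, $n = 1, 2, 3, \ldots$
General solution: $u(\xi, t) = \sum [A_n \cos(n t) + B_n \sin(n t)] \sin(n\xi)$
From $u(\xi,0) = -2 \sin(3 \xi)$: $A_3=-2$. From $u_t(\xi,0) = 2 \sin(2 \xi)$, using $u_t(\xi,0) = \sum \omega_n B_n \sin(n\xi)$ with $\omega_n = n$: $B_2 = 2/2 = 1$.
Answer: $u(\xi, t) = \sin(2 \xi) \sin(2 t) - 2 \sin(3 \xi) \cos(3 t)$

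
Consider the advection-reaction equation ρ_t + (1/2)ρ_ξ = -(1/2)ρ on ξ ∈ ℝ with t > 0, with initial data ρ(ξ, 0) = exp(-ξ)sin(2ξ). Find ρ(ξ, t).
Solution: Substitute ρ = exp(-ξ)u.
Then ρ_ξ = exp(-ξ)(u_ξ - u), ρ_t = exp(-ξ)u_t; substituting and dividing by exp(-ξ), the lower-order terms cancel: u_t + (1/2)u_ξ = 0 (standard advection equation).
Data for u: u(ξ,0) = exp(ξ)ρ(ξ,0) = sin(2ξ).
By characteristics (dξ/dt = 1/2), u(ξ,t) = f(ξ - (1/2)t) with f = u(·, 0).
So u(ξ,t) = -sin(t - 2ξ), and ρ(ξ,t) = exp(-ξ)u(ξ,t).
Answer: ρ(ξ, t) = -exp(-ξ)sin(t - 2ξ)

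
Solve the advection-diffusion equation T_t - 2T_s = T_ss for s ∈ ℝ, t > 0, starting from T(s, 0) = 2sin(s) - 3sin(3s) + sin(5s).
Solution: Change to a moving frame: let η = s + 2t, σ = t and write T(s,t) = u(η,σ).
By the chain rule T_t = u_σ + 2u_η, T_s = u_η, T_ss = u_ηη.
Then T_t - 2T_s = u_σ: the advection term cancels and the PDE becomes the heat equation u_σ = u_ηη on η ∈ ℝ.
Initial data: u(η,0) = T(η,0) = 2sin(η) - 3sin(3η) + sin(5η).
On η ∈ ℝ each mode satisfies (sin(nη))″ = -n² sin(nη), so exp(-n²σ) sin(nη) solves the heat equation; by superposition u(η,σ) = Σ c_n exp(-n²σ) sin(nη).
Reading off the coefficients: c_1=2, c_3=-3, c_5=1, so u(η,σ) = 2exp(-σ)sin(η) - 3exp(-9σ)sin(3η) + exp(-25σ)sin(5η).
Substituting back η = s + 2t, σ = t: T(s,t) = u(s + 2t, t).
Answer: T(s, t) = 2exp(-t)sin(s + 2t) - 3exp(-9t)sin(3s + 6t) + exp(-25t)sin(5s + 10t)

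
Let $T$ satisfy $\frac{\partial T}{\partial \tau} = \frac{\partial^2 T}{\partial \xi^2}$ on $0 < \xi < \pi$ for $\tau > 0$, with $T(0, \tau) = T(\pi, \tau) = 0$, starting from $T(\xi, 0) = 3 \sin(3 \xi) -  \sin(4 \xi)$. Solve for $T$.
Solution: Using separation of variables $T = X(\xi)G(\tau)$:
Eigenfunctions: $\sin(n\xi)$, $n = 1, 2, 3, \ldots$
General solution: $T(\xi, \tau) = \sum c_n \sin(n\xi) e^{-n^2 \tau}$
Matching $T(\xi,0) = 3 \sin(3 \xi) - \sin(4 \xi)$ term by term: $c_3=3, c_4=-1$.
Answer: $T(\xi, \tau) = 3 e^{-9 \tau} \sin(3 \xi) -  e^{-16 \tau} \sin(4 \xi)$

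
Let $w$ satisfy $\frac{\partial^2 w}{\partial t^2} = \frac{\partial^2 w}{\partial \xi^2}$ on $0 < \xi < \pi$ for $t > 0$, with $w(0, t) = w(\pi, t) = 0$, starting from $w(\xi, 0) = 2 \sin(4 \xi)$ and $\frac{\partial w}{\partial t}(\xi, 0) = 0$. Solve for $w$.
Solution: Separating variables: $w = \sum [A_n \cos(\omega_n t) + B_n \sin(\omega_n t)] \sin(n\xi)$, $\omega_n = n$. From ICs: $A_4=2$.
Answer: $w(\xi, t) = 2 \sin(4 \xi) \cos(4 t)$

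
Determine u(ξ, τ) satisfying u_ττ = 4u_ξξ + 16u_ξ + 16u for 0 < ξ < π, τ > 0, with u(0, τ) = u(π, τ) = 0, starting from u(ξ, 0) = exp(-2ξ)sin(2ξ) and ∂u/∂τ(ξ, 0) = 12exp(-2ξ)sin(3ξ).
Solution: Substitute u = exp(-2ξ)w, i.e. w = exp(2ξ)u.
By the product rule, u_ξ = exp(-2ξ)(w_ξ - 2w), u_ξξ = exp(-2ξ)(w_ξξ - 4w_ξ + 4w), u_ττ = exp(-2ξ)w_ττ.
Substituting into the PDE and dividing by exp(-2ξ): w_ττ = 4(w_ξξ - 4w_ξ + 4w) + 16(w_ξ - 2w) + 16w.
The lower-order terms cancel, leaving the standard wave equation w_ττ = 4w_ξξ.
Initial data for w: w(ξ,0) = exp(2ξ)u(ξ,0) = sin(2ξ); w_τ(ξ,0) = exp(2ξ)u_τ(ξ,0) = 12sin(3ξ). The boundary conditions carry over: w(0,τ) = w(π,τ) = 0.
Solve for w:
  Using separation of variables w = X(ξ)T(τ):
  Eigenfunctions: sin(nξ), n = 1, 2, 3, ...
  General solution: w(ξ, τ) = Σ [A_n cos(2n τ) + B_n sin(2n τ)] sin(nξ)
  From w(ξ,0) = sin(2ξ): A_2=1. From w_τ(ξ,0) = 12sin(3ξ), using w_τ(ξ,0) = Σ ω_n B_n sin(nξ) with ω_n = 2n: B_3 = 12/6 = 2.
Hence w(ξ,τ) = sin(2ξ)cos(4τ) + 2sin(3ξ)sin(6τ).
Transform back: u(ξ,τ) = exp(-2ξ)w(ξ,τ).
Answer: u(ξ, τ) = exp(-2ξ)sin(2ξ)cos(4τ) + 2exp(-2ξ)sin(3ξ)sin(6τ)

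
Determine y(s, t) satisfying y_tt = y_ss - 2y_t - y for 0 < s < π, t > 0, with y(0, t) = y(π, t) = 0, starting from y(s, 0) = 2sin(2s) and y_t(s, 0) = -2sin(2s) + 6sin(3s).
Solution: Substitute y = exp(-t)u.
Then y_t = exp(-t)(u_t - u), y_tt = exp(-t)(u_tt - 2u_t + u), y_ss = exp(-t)u_ss; substituting and dividing by exp(-t), the lower-order terms cancel: u_tt = u_ss (standard wave equation).
Data for u: u(s,0) = y(s,0) = 2sin(2s); u_t(s,0) = y_t(s,0) + y(s,0) = 6sin(3s). The boundary conditions carry over: u(0,t) = u(π,t) = 0.
Separating variables: u = Σ [A_n cos(ω_n t) + B_n sin(ω_n t)] sin(ns), ω_n = n. From ICs (B_n = velocity coefficient / ω_n): A_2=2, B_3=2.
So u(s,t) = 2sin(2s)cos(2t) + 2sin(3s)sin(3t), and y(s,t) = exp(-t)u(s,t).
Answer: y(s, t) = 2exp(-t)sin(2s)cos(2t) + 2exp(-t)sin(3s)sin(3t)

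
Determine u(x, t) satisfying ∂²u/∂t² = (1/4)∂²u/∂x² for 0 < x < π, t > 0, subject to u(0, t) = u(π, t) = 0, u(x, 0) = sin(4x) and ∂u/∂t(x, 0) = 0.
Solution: Separating variables: u = Σ [A_n cos(ω_n t) + B_n sin(ω_n t)] sin(nx), ω_n = n/2. From ICs: A_4=1.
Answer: u(x, t) = sin(4x)cos(2t)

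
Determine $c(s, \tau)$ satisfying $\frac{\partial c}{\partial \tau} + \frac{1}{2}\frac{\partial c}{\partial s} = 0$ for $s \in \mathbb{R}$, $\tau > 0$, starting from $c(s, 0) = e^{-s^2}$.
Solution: By characteristics ($ds/d\tau = 1/2$), $c(s,\tau) = f(s - \frac{1}{2}\tau)$ with $f = c( \cdot , 0)$.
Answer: $c(s, \tau) = e^{-(-\tau/2 + s)^2}$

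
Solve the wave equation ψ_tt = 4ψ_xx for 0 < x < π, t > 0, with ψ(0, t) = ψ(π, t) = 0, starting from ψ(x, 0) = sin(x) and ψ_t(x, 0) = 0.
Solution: Using separation of variables ψ = X(x)T(t):
Eigenfunctions: sin(nx), n = 1, 2, 3, ...
General solution: ψ(x, t) = Σ [A_n cos(2n t) + B_n sin(2n t)] sin(nx)
From ψ(x,0) = sin(x): A_1=1. From ψ_t(x,0) = 0: all B_n = 0.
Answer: ψ(x, t) = sin(x)cos(2t)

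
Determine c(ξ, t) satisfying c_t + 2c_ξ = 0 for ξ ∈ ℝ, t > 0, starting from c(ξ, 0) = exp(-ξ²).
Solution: By characteristics (dξ/dt = 2), c(ξ,t) = f(ξ - 2t) with f = c(·, 0).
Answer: c(ξ, t) = exp(-(-2t + ξ)²)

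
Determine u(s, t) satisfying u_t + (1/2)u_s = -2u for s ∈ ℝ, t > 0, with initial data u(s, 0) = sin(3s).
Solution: Substitute u = exp(-2t)w, i.e. w = exp(2t)u.
By the product rule, u_t = exp(-2t)(w_t - 2w), u_s = exp(-2t)w_s.
Substituting into the PDE and dividing by exp(-2t): w_t - 2w + (1/2)w_s = -2w.
The lower-order terms cancel, leaving the standard advection equation w_t + (1/2)w_s = 0.
Initial data for w: w(s,0) = u(s,0) = sin(3s).
Solve for w:
  By method of characteristics (waves move right with speed 1/2):
  Along characteristics s - (1/2)t = const, w is constant, so w(s,t) = f(s - (1/2)t) with f = w(·, 0).
Hence w(s,t) = sin(3s - 3t/2).
Transform back: u(s,t) = exp(-2t)w(s,t).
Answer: u(s, t) = exp(-2t)sin(3s - 3t/2)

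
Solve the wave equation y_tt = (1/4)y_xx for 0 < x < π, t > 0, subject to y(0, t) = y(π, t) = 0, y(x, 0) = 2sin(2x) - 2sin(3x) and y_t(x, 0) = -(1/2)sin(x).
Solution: Separating variables: y = Σ [A_n cos(ω_n t) + B_n sin(ω_n t)] sin(nx), ω_n = n/2. From ICs (B_n = velocity coefficient / ω_n): A_2=2, A_3=-2, B_1=-1.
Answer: y(x, t) = -sin(t/2)sin(x) + 2sin(2x)cos(t) - 2sin(3x)cos(3t/2)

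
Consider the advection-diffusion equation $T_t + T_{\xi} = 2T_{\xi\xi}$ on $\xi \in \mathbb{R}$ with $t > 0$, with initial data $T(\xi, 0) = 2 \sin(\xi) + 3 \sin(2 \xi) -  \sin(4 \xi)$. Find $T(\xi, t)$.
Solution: Moving frame: $\eta = \xi - t$, $\sigma = t$, $T = u(\eta,\sigma)$, so $T_t = u_{\sigma} - u_{\eta}$ and $T_{\xi\xi} = u_{\eta\eta}$.
Hence $T_t + T_{\xi} = u_{\sigma}$ and the PDE becomes the heat equation $u_{\sigma} = 2u_{\eta\eta}$ on $\eta \in \mathbb{R}$.
Initial data: $u(\eta,0) = T(\eta,0) = 2 \sin(\eta) + 3 \sin(2 \eta) - \sin(4 \eta)$. Each mode $\sin(n\eta)$ decays as $e^{-2n^2\sigma}$ on $\mathbb{R}$, so $u(\eta,\sigma) = \sum c_n e^{-2n^2\sigma} \sin(n\eta)$ with $c_1=2, c_2=3, c_4=-1$: $u(\eta,\sigma) = 2 e^{-2 \sigma} \sin(\eta) + 3 e^{-8 \sigma} \sin(2 \eta) - e^{-32 \sigma} \sin(4 \eta)$.
Substituting back: $T(\xi,t) = u(\xi - t, t)$.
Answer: $T(\xi, t) = 2 e^{-2 t} \sin(\xi - t) + 3 e^{-8 t} \sin(2 \xi - 2 t) -  e^{-32 t} \sin(4 \xi - 4 t)$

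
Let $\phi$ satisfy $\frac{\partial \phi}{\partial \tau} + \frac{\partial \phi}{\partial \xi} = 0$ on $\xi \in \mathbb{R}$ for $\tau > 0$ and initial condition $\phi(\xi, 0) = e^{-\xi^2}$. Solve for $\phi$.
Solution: By characteristics ($d\xi/d\tau = 1$), $\phi(\xi,\tau) = f(\xi - \tau)$ with $f = \phi( \cdot , 0)$.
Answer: $\phi(\xi, \tau) = e^{-(-\tau + \xi)^2}$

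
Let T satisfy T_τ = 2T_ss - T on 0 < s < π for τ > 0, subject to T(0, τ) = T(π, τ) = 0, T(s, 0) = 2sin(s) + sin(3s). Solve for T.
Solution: Substitute T = exp(-τ)u, i.e. u = exp(τ)T.
By the product rule, T_τ = exp(-τ)(u_τ - u), T_ss = exp(-τ)u_ss.
Substituting into the PDE and dividing by exp(-τ): u_τ - u = 2u_ss - u.
The lower-order terms cancel, leaving the standard heat equation u_τ = 2u_ss.
Initial data for u: u(s,0) = T(s,0) = 2sin(s) + sin(3s). The boundary conditions carry over: u(0,τ) = u(π,τ) = 0.
Solve for u:
  Using separation of variables u = X(s)G(τ):
  Eigenfunctions: sin(ns), n = 1, 2, 3, ...
  General solution: u(s, τ) = Σ c_n sin(ns) exp(-2n² τ)
  Matching u(s,0) = 2sin(s) + sin(3s) term by term: c_1=2, c_3=1.
Hence u(s,τ) = 2exp(-2τ)sin(s) + exp(-18τ)sin(3s).
Transform back: T(s,τ) = exp(-τ)u(s,τ).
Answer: T(s, τ) = 2exp(-3τ)sin(s) + exp(-19τ)sin(3s)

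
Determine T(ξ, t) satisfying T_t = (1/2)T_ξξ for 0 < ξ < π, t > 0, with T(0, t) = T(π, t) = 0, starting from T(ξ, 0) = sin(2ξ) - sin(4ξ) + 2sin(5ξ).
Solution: Separating variables: T = Σ c_n exp(-n²t/2) sin(nξ). From T(ξ,0) = sin(2ξ) - sin(4ξ) + 2sin(5ξ): c_2=1, c_4=-1, c_5=2.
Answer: T(ξ, t) = exp(-2t)sin(2ξ) - exp(-8t)sin(4ξ) + 2exp(-25t/2)sin(5ξ)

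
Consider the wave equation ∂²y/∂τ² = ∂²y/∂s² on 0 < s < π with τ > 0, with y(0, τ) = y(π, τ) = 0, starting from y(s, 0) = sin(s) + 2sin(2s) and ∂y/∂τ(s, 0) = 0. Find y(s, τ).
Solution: Separating variables: y = Σ [A_n cos(ω_n τ) + B_n sin(ω_n τ)] sin(ns), ω_n = n. From ICs: A_1=1, A_2=2.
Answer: y(s, τ) = sin(s)cos(τ) + 2sin(2s)cos(2τ)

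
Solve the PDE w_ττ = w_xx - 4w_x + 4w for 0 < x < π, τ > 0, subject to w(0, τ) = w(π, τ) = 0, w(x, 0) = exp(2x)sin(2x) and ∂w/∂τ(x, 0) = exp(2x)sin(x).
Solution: Substitute w = exp(2x)u, i.e. u = exp(-2x)w.
By the product rule, w_x = exp(2x)(u_x + 2u), w_xx = exp(2x)(u_xx + 4u_x + 4u), w_ττ = exp(2x)u_ττ.
Substituting into the PDE and dividing by exp(2x): u_ττ = (u_xx + 4u_x + 4u) - 4(u_x + 2u) + 4u.
The lower-order terms cancel, leaving the standard wave equation u_ττ = u_xx.
Initial data for u: u(x,0) = exp(-2x)w(x,0) = sin(2x); u_τ(x,0) = exp(-2x)w_τ(x,0) = sin(x). The boundary conditions carry over: u(0,τ) = u(π,τ) = 0.
Solve for u:
  Using separation of variables u = X(x)T(τ):
  Eigenfunctions: sin(nx), n = 1, 2, 3, ...
  General solution: u(x, τ) = Σ [A_n cos(n τ) + B_n sin(n τ)] sin(nx)
  From u(x,0) = sin(2x): A_2=1. From u_τ(x,0) = sin(x), using u_τ(x,0) = Σ ω_n B_n sin(nx) with ω_n = n: B_1 = 1/1 = 1.
Hence u(x,τ) = sin(x)sin(τ) + sin(2x)cos(2τ).
Transform back: w(x,τ) = exp(2x)u(x,τ).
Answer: w(x, τ) = exp(2x)sin(x)sin(τ) + exp(2x)sin(2x)cos(2τ)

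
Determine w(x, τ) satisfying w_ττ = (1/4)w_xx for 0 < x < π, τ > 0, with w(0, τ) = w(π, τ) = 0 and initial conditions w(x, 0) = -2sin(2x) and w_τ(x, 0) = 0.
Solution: Separating variables: w = Σ [A_n cos(ω_n τ) + B_n sin(ω_n τ)] sin(nx), ω_n = n/2. From ICs: A_2=-2.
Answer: w(x, τ) = -2sin(2x)cos(τ)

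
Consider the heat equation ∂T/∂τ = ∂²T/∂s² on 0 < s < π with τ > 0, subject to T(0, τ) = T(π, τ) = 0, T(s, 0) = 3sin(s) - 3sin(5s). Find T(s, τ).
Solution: Using separation of variables T = X(s)G(τ):
Eigenfunctions: sin(ns), n = 1, 2, 3, ...
General solution: T(s, τ) = Σ c_n sin(ns) exp(-n² τ)
Matching T(s,0) = 3sin(s) - 3sin(5s) term by term: c_1=3, c_5=-3.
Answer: T(s, τ) = 3exp(-τ)sin(s) - 3exp(-25τ)sin(5s)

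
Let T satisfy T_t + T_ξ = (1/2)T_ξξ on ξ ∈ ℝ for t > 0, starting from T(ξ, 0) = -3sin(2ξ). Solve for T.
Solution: Moving frame: η = ξ - t, σ = t, T = u(η,σ), so T_t = u_σ - u_η and T_ξξ = u_ηη.
Hence T_t + T_ξ = u_σ and the PDE becomes the heat equation u_σ = (1/2)u_ηη on η ∈ ℝ.
Initial data: u(η,0) = T(η,0) = -3sin(2η). Each mode sin(nη) decays as exp(-n²σ/2) on ℝ, so u(η,σ) = Σ c_n exp(-n²σ/2) sin(nη) with c_2=-3: u(η,σ) = -3exp(-2σ)sin(2η).
Substituting back: T(ξ,t) = u(ξ - t, t).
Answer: T(ξ, t) = 3exp(-2t)sin(2t - 2ξ)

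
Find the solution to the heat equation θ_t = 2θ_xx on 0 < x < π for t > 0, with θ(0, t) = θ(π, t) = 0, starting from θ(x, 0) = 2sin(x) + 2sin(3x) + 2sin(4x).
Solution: Separating variables: θ = Σ c_n exp(-2n²t) sin(nx). From θ(x,0) = 2sin(x) + 2sin(3x) + 2sin(4x): c_1=2, c_3=2, c_4=2.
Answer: θ(x, t) = 2exp(-2t)sin(x) + 2exp(-18t)sin(3x) + 2exp(-32t)sin(4x)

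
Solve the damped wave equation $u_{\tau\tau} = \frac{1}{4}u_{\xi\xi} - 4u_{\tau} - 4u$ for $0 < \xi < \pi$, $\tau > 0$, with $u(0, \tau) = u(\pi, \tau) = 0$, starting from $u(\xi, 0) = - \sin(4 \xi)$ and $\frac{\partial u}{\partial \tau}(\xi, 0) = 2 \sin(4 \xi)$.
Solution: Substitute $u = e^{-2\tau}w$.
Then $u_{\tau} = e^{-2\tau}(w_{\tau} - 2w)$, $u_{\tau\tau} = e^{-2\tau}(w_{\tau\tau} - 4w_{\tau} + 4w)$, $u_{\xi\xi} = e^{-2\tau}w_{\xi\xi}$; substituting and dividing by $e^{-2\tau}$, the lower-order terms cancel: $w_{\tau\tau} = \frac{1}{4}w_{\xi\xi}$ (standard wave equation).
Data for $w$: $w(\xi,0) = u(\xi,0) = - \sin(4 \xi)$; $w_{\tau}(\xi,0) = u_{\tau}(\xi,0) + 2u(\xi,0) = 0$. The boundary conditions carry over: $w(0,\tau) = w(\pi,\tau) = 0$.
Separating variables: $w = \sum [A_n \cos(\omega_n \tau) + B_n \sin(\omega_n \tau)] \sin(n\xi)$, $\omega_n = n/2$. From ICs: $A_4=-1$.
So $w(\xi,\tau) = - \sin(4 \xi) \cos(2 \tau)$, and $u(\xi,\tau) = e^{-2\tau}w(\xi,\tau)$.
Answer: $u(\xi, \tau) = - e^{-2 \tau} \sin(4 \xi) \cos(2 \tau)$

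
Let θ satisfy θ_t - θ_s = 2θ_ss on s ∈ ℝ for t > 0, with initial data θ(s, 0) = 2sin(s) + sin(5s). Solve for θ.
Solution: Change to a moving frame: let η = s + t, σ = t and write θ(s,t) = u(η,σ).
By the chain rule θ_t = u_σ + u_η, θ_s = u_η, θ_ss = u_ηη.
Then θ_t - θ_s = u_σ: the advection term cancels and the PDE becomes the heat equation u_σ = 2u_ηη on η ∈ ℝ.
Initial data: u(η,0) = θ(η,0) = 2sin(η) + sin(5η).
On η ∈ ℝ each mode satisfies (sin(nη))″ = -n² sin(nη), so exp(-2n²σ) sin(nη) solves the heat equation; by superposition u(η,σ) = Σ c_n exp(-2n²σ) sin(nη).
Reading off the coefficients: c_1=2, c_5=1, so u(η,σ) = 2exp(-2σ)sin(η) + exp(-50σ)sin(5η).
Substituting back η = s + t, σ = t: θ(s,t) = u(s + t, t).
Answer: θ(s, t) = 2exp(-2t)sin(s + t) + exp(-50t)sin(5s + 5t)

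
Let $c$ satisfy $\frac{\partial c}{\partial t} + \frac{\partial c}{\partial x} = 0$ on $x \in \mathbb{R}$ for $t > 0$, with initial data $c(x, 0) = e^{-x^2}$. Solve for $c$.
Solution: By method of characteristics (waves move right with speed 1):
Along characteristics $x - t =$ const, $c$ is constant, so $c(x,t) = f(x - t)$ with $f = c( \cdot , 0)$.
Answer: $c(x, t) = e^{-(-t + x)^2}$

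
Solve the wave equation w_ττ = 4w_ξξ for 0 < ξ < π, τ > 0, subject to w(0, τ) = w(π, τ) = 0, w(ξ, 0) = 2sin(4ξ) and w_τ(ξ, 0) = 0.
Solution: Using separation of variables w = X(ξ)T(τ):
Eigenfunctions: sin(nξ), n = 1, 2, 3, ...
General solution: w(ξ, τ) = Σ [A_n cos(2n τ) + B_n sin(2n τ)] sin(nξ)
From w(ξ,0) = 2sin(4ξ): A_4=2. From w_τ(ξ,0) = 0: all B_n = 0.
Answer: w(ξ, τ) = 2sin(4ξ)cos(8τ)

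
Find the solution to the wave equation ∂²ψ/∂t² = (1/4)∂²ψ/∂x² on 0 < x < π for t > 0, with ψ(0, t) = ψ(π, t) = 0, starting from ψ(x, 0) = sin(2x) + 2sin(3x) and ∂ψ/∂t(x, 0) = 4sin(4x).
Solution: Separating variables: ψ = Σ [A_n cos(ω_n t) + B_n sin(ω_n t)] sin(nx), ω_n = n/2. From ICs (B_n = velocity coefficient / ω_n): A_2=1, A_3=2, B_4=2.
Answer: ψ(x, t) = 2sin(2t)sin(4x) + sin(2x)cos(t) + 2sin(3x)cos(3t/2)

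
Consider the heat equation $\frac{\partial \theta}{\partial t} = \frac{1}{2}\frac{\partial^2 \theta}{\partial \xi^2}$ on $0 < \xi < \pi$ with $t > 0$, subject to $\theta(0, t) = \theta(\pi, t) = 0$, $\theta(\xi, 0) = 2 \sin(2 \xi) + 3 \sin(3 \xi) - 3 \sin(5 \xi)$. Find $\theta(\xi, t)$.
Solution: Separating variables: $\theta = \sum c_n e^{-n^2t/2} \sin(n\xi)$. From $\theta(\xi,0) = 2 \sin(2 \xi) + 3 \sin(3 \xi) - 3 \sin(5 \xi)$: $c_2=2, c_3=3, c_5=-3$.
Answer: $\theta(\xi, t) = 2 e^{-2 t} \sin(2 \xi) + 3 e^{-9 t/2} \sin(3 \xi) - 3 e^{-25 t/2} \sin(5 \xi)$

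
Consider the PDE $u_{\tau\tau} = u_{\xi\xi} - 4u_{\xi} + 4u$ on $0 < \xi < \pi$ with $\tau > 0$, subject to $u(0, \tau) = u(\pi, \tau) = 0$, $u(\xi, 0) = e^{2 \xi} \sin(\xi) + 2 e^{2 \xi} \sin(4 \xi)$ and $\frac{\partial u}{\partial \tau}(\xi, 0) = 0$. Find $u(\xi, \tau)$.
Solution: Substitute $u = e^{2\xi}w$, i.e. $w = e^{-2\xi}u$.
By the product rule, $u_{\xi} = e^{2\xi}(w_{\xi} + 2w)$, $u_{\xi\xi} = e^{2\xi}(w_{\xi\xi} + 4w_{\xi} + 4w)$, $u_{\tau\tau} = e^{2\xi}w_{\tau\tau}$.
Substituting into the PDE and dividing by $e^{2\xi}$: $w_{\tau\tau} = (w_{\xi\xi} + 4w_{\xi} + 4w) - 4(w_{\xi} + 2w) + 4w$.
The lower-order terms cancel, leaving the standard wave equation $w_{\tau\tau} = w_{\xi\xi}$.
Initial data for $w$: $w(\xi,0) = e^{-2\xi}u(\xi,0) = \sin(\xi) + 2 \sin(4 \xi)$; $w_{\tau}(\xi,0) = e^{-2\xi}u_{\tau}(\xi,0) = 0$. The boundary conditions carry over: $w(0,\tau) = w(\pi,\tau) = 0$.
Solve for $w$:
  Using separation of variables $w = X(\xi)T(\tau)$:
  Eigenfunctions: $\sin(n\xi)$, $n = 1, 2, 3, \ldots$
  General solution: $w(\xi, \tau) = \sum [A_n \cos(n \tau) + B_n \sin(n \tau)] \sin(n\xi)$
  From $w(\xi,0) = \sin(\xi) + 2 \sin(4 \xi)$: $A_1=1, A_4=2$. From $w_{\tau}(\xi,0) = 0$: all $B_n = 0$.
Hence $w(\xi,\tau) = \sin(\xi) \cos(\tau) + 2 \sin(4 \xi) \cos(4 \tau)$.
Transform back: $u(\xi,\tau) = e^{2\xi}w(\xi,\tau)$.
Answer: $u(\xi, \tau) = e^{2 \xi} \sin(\xi) \cos(\tau) + 2 e^{2 \xi} \sin(4 \xi) \cos(4 \tau)$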